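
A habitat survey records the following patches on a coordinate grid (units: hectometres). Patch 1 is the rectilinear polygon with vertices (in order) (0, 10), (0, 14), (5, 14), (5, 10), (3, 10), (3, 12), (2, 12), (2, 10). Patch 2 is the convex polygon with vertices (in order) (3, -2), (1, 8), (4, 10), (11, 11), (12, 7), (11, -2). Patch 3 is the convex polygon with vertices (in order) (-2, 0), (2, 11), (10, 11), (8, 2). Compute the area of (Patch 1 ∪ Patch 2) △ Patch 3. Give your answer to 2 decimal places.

|Patch 1 ∪ Patch 2| = 134.9286.
|(Patch 1 ∪ Patch 2) ∩ Patch 3| = 64.3188.
|(Patch 1 ∪ Patch 2) △ Patch 3| = 134.9286 + 87 − 128.6376 = 93.29.

93.29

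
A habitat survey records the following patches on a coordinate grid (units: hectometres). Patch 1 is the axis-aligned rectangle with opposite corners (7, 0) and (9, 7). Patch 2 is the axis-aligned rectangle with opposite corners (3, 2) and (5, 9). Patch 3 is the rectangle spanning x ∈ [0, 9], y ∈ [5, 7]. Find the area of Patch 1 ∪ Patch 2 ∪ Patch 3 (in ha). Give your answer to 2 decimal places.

38.00

By inclusion–exclusion:
Individual areas: |Patch 1| = 14, |Patch 2| = 14, |Patch 3| = 18.
|Patch 1∩Patch 2| = 0 (no overlap).
|Patch 1∩Patch 3|: x∈[7,9], y∈[5,7] → 2·2 = 4.
|Patch 2∩Patch 3|: x∈[3,5], y∈[5,7] → 2·2 = 4.
|Patch 1∩Patch 2∩Patch 3| = 0.
|Patch 1 ∪ Patch 2 ∪ Patch 3| = 46 − 8 + 0 = 38.00.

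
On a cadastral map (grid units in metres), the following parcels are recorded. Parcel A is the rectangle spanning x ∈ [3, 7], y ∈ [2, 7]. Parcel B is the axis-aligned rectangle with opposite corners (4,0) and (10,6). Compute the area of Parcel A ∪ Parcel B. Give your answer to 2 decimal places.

By inclusion–exclusion:
Individual areas: |Parcel A| = 20, |Parcel B| = 36.
|Parcel A∩Parcel B|: x∈[4,7], y∈[2,6] → 3·4 = 12.
|Parcel A ∪ Parcel B| = 56 − 12 = 44.00.

44.00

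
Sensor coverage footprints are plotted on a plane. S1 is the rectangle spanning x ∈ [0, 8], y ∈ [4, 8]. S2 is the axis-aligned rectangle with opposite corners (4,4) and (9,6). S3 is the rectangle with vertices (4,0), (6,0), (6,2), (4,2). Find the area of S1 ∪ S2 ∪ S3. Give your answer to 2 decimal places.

By inclusion–exclusion:
Individual areas: |S1| = 32, |S2| = 10, |S3| = 4.
|S1∩S2|: x∈[4,8], y∈[4,6] → 4·2 = 8.
|S1∩S3| = 0 (no overlap).
|S2∩S3| = 0 (no overlap).
|S1∩S2∩S3| = 0.
|S1 ∪ S2 ∪ S3| = 46 − 8 + 0 = 38.00.

38.00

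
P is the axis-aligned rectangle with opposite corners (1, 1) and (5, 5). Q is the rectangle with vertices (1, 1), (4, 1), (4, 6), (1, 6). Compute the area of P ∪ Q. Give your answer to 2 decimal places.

19.00

By inclusion–exclusion:
Individual areas: |P| = 16, |Q| = 15.
|P∩Q|: x∈[1,4], y∈[1,5] → 3·4 = 12.
|P ∪ Q| = 31 − 12 = 19.00.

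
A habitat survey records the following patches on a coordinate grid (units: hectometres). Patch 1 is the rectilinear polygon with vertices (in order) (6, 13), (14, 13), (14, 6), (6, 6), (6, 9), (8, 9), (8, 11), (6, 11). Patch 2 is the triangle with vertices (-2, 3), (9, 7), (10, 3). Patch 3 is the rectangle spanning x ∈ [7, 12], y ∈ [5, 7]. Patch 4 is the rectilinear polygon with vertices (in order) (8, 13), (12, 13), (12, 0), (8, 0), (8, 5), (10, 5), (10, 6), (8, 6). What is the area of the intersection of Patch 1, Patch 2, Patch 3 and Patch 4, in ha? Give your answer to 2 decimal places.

The intersection is the polygon with vertices (9.25,6), (8,6), (8,6.636), (9,7).
By the shoelace formula its area is 0.94.

0.94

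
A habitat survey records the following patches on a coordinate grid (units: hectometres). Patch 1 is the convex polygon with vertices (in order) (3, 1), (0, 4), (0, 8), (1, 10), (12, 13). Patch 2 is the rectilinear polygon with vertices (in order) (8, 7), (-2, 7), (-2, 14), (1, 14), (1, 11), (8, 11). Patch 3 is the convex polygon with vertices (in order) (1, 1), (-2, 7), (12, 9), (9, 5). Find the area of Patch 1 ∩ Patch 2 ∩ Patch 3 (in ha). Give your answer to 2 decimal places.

6.69

The intersection is the polygon with vertices (8,7.667), (7.5,7), (0,7), (0,7.286), (8,8.429).
By the shoelace formula its area is 6.69.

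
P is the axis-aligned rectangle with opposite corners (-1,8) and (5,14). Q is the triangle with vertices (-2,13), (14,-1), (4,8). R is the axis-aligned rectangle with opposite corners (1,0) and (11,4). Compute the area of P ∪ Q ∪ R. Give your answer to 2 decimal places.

By inclusion–exclusion:
Individual areas: |P| = 36, |Q| = 2, |R| = 40.
|P∩Q| = 0.6935.
|P∩R| = 0 (no overlap).
|Q∩R| = 0.2843.
|P∩Q∩R| = 0.
|P ∪ Q ∪ R| = 78 − 0.9778 + 0 = 77.02.

77.02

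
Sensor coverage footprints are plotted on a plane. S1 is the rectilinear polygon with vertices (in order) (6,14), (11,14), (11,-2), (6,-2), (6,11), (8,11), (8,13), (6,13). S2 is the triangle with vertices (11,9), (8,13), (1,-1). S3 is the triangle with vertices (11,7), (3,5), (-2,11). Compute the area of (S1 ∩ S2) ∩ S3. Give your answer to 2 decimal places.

5.83

The region (S1 ∩ S2) ∩ S3 is the polygon with vertices (8.333,6.333), (6,5.75), (6,8.539), (9.471,7.471).
By the shoelace formula its area is 5.83.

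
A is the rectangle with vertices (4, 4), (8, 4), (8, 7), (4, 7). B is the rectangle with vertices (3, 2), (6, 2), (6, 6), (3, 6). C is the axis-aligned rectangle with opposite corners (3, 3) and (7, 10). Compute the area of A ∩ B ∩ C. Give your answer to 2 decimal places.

4.00

The intersection is the polygon with vertices (4,6), (6,6), (6,4), (4,4).
By the shoelace formula its area is 4.00.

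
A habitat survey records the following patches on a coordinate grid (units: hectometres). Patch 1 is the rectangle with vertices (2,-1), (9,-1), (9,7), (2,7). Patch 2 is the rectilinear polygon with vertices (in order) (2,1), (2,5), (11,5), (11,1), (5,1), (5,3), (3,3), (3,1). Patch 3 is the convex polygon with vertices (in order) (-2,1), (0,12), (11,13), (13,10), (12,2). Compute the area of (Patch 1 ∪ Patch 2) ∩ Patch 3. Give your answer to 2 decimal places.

44.54

The region (Patch 1 ∪ Patch 2) ∩ Patch 3 is the polygon with vertices (2,5), (2,7), (9,7), (9,5), (11,5), (11,1.929), (2,1.286).
By the shoelace formula its area is 44.54.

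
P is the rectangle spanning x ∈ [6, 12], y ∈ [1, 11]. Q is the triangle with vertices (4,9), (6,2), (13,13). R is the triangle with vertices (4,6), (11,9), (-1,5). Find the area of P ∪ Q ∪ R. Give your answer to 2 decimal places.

By inclusion–exclusion:
Individual areas: |P| = 60, |Q| = 35.5, |R| = 4.
|P∩Q| = 24.3838.
|P∩R| = 1.1905.
|Q∩R| = 1.8733.
|P∩Q∩R| = 1.1658.
|P ∪ Q ∪ R| = 99.5 − 27.4476 + 1.1658 = 73.22.

73.22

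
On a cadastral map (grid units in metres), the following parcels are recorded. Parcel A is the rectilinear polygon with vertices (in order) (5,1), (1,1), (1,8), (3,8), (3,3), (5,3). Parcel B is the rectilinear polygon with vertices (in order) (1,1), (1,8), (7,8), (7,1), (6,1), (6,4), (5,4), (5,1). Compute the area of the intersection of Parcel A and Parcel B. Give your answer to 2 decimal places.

The intersection is the polygon with vertices (1,1), (1,8), (3,8), (3,3), (5,3), (5,1).
By the shoelace formula its area is 18.00.

18.00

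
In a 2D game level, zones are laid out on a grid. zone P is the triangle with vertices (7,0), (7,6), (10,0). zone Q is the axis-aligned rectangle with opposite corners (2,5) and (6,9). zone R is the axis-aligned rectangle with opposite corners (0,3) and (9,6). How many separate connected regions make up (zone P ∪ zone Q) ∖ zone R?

2

(zone P ∪ zone Q) ∖ zone R splits into 2 disjoint pieces (area 6.75, area 12).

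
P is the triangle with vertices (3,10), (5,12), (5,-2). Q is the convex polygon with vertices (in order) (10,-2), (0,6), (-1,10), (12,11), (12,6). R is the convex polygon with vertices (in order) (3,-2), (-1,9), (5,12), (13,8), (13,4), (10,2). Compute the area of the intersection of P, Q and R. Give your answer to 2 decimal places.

11.18

The intersection is the polygon with vertices (5,10.461), (5,2), (4.231,2.615), (3,10), (3.333,10.333).
By the shoelace formula its area is 11.18.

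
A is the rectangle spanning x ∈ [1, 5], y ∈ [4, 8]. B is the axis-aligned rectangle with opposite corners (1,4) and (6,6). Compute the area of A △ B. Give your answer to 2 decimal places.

10.00

|A∩B|: x∈[1,5], y∈[4,6] → 4·2 = 8.
|A △ B| = |A| + |B| − 2·|A∩B| = 16 + 10 − 16 = 10.00.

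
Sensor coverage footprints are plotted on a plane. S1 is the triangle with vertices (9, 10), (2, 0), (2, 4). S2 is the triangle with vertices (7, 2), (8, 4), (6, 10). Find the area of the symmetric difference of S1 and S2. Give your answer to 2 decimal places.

|S1| = 14, |S2| = 5, |S1∩S2| = 0.6158.
|S1 △ S2| = |S1| + |S2| − 2·|S1∩S2| = 14 + 5 − 1.2317 = 17.77.

17.77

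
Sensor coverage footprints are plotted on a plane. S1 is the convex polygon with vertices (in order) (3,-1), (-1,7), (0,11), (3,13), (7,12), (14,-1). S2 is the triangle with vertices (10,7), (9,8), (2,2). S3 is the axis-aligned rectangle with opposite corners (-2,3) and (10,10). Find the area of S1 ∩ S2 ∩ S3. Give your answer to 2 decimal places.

6.16

The intersection is the polygon with vertices (3.6,3), (3.167,3), (9,8), (9.333,7.667), (9.77,6.856).
By the shoelace formula its area is 6.16.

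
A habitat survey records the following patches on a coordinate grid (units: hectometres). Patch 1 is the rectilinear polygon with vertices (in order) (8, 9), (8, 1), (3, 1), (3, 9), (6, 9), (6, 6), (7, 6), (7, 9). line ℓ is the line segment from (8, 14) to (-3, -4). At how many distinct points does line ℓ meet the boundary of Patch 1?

2

The segment meets the boundary at (3,5.818), (4.944,9).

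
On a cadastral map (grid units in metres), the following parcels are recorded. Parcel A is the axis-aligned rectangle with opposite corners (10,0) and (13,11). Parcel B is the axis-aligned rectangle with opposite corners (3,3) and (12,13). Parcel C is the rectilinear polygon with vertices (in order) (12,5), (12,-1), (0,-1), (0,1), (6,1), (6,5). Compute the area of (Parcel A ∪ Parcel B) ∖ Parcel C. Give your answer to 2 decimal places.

|Parcel A ∪ Parcel B| = 107.
|(Parcel A ∪ Parcel B) ∩ Parcel C| = 18.
|(Parcel A ∪ Parcel B) ∖ Parcel C| = 107 − 18 = 89.00.

89.00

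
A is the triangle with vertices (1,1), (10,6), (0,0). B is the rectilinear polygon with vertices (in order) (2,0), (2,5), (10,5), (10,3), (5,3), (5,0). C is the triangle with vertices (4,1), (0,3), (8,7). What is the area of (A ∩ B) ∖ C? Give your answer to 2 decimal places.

|A ∩ B| = 1.3556.
|(A ∩ B) ∩ C| = 0.8066.
|(A ∩ B) ∖ C| = 1.3556 − 0.8066 = 0.55.

0.55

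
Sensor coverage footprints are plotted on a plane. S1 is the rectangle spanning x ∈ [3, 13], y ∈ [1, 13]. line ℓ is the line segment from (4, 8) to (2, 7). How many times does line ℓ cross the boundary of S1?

The segment meets the boundary at (3,7.5).

1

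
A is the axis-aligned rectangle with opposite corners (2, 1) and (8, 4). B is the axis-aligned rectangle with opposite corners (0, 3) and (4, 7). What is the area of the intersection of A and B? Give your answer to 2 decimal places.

|A∩B|: x∈[2,4], y∈[3,4] → 2·1 = 2.

2.00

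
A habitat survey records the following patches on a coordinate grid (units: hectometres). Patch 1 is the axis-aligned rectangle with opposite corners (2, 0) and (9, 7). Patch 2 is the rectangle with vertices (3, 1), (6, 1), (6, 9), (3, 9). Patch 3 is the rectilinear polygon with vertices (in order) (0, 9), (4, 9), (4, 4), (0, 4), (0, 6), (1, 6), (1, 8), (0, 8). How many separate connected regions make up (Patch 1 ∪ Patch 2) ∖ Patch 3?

(Patch 1 ∪ Patch 2) ∖ Patch 3 is a single connected region.

1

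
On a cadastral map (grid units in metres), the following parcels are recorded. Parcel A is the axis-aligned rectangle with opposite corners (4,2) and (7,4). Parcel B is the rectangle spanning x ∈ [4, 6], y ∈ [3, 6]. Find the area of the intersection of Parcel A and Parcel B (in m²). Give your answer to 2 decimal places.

2.00

|Parcel A∩Parcel B|: x∈[4,6], y∈[3,4] → 2·1 = 2.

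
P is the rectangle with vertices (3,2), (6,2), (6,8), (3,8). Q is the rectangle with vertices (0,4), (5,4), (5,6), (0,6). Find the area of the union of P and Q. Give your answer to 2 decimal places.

24.00

By inclusion–exclusion:
Individual areas: |P| = 18, |Q| = 10.
|P∩Q|: x∈[3,5], y∈[4,6] → 2·2 = 4.
|P ∪ Q| = 28 − 4 = 24.00.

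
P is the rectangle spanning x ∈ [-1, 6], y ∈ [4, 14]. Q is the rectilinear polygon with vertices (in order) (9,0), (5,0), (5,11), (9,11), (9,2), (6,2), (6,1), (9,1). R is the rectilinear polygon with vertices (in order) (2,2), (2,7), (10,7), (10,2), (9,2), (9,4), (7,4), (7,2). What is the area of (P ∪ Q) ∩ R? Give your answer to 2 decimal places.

|P ∪ Q| = 104.
|(P ∪ Q) ∩ R| = 25.00.

25.00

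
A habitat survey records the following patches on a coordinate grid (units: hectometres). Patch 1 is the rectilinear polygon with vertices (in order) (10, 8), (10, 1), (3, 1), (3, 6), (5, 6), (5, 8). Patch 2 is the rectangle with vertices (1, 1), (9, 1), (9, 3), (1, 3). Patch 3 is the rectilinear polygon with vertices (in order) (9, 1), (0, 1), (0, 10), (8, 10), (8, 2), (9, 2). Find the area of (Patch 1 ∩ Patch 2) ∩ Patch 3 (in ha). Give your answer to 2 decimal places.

The region (Patch 1 ∩ Patch 2) ∩ Patch 3 is the polygon with vertices (3,3), (8,3), (8,2), (9,2), (9,1), (3,1).
By the shoelace formula its area is 11.00.

11.00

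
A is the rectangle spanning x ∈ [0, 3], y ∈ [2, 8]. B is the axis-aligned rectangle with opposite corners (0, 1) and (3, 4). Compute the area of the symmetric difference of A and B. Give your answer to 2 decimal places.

|A∩B|: x∈[0,3], y∈[2,4] → 3·2 = 6.
|A △ B| = |A| + |B| − 2·|A∩B| = 18 + 9 − 12 = 15.00.

15.00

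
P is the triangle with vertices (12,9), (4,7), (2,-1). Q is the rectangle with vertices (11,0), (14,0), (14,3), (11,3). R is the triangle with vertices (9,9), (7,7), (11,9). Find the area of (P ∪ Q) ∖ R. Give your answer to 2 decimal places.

38.25

|P ∪ Q| = 39.
|(P ∪ Q) ∩ R| = 0.75.
|(P ∪ Q) ∖ R| = 39 − 0.75 = 38.25.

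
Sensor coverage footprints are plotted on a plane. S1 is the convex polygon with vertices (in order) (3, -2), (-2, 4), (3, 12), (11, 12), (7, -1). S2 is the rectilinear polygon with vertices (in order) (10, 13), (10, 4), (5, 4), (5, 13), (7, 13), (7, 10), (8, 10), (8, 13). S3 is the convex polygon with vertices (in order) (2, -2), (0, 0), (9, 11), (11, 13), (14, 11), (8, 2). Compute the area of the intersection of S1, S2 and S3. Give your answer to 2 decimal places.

22.25

The intersection is the polygon with vertices (10,8.75), (8.539,4), (5,4), (5,6.111), (9,11), (10,12).
By the shoelace formula its area is 22.25.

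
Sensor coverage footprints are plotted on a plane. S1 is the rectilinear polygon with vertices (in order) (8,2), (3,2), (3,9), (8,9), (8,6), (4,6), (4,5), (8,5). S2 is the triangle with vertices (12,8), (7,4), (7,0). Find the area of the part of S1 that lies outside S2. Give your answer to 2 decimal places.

28.60

|S1| = 31, |S1∩S2| = 2.4.
|S1 ∖ S2| = |S1| − |S1∩S2| = 31 − 2.4 = 28.60.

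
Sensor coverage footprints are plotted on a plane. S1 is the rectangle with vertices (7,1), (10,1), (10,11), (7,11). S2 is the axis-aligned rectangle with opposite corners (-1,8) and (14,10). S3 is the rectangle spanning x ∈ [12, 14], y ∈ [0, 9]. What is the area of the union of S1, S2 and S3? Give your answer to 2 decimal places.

70.00

By inclusion–exclusion:
Individual areas: |S1| = 30, |S2| = 30, |S3| = 18.
|S1∩S2|: x∈[7,10], y∈[8,10] → 3·2 = 6.
|S1∩S3| = 0 (no overlap).
|S2∩S3|: x∈[12,14], y∈[8,9] → 2·1 = 2.
|S1∩S2∩S3| = 0.
|S1 ∪ S2 ∪ S3| = 78 − 8 + 0 = 70.00.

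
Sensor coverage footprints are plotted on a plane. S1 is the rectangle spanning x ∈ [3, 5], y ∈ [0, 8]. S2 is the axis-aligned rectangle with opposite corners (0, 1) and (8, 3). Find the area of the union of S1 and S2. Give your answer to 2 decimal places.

By inclusion–exclusion:
Individual areas: |S1| = 16, |S2| = 16.
|S1∩S2|: x∈[3,5], y∈[1,3] → 2·2 = 4.
|S1 ∪ S2| = 32 − 4 = 28.00.

28.00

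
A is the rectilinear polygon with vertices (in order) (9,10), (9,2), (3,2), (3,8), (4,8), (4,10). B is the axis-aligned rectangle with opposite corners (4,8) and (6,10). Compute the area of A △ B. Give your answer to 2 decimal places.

|A| = 46, |B| = 4, |A∩B| = 4.
|A △ B| = |A| + |B| − 2·|A∩B| = 46 + 4 − 8 = 42.00.

42.00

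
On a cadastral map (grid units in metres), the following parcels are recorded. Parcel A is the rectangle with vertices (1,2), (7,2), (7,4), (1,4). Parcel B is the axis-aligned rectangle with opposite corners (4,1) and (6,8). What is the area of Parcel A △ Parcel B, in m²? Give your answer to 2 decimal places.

|Parcel A∩Parcel B|: x∈[4,6], y∈[2,4] → 2·2 = 4.
|Parcel A △ Parcel B| = |Parcel A| + |Parcel B| − 2·|Parcel A∩Parcel B| = 12 + 14 − 8 = 18.00.

18.00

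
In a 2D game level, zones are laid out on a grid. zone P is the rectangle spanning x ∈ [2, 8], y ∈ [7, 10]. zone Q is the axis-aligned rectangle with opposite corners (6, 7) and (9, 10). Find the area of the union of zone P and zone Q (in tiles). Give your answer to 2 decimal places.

By inclusion–exclusion:
Individual areas: |zone P| = 18, |zone Q| = 9.
|zone P∩zone Q|: x∈[6,8], y∈[7,10] → 2·3 = 6.
|zone P ∪ zone Q| = 27 − 6 = 21.00.

21.00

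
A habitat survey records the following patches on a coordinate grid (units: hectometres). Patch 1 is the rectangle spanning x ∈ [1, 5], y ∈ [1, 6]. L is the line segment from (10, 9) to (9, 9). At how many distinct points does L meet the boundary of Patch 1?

0

The segment lies entirely outside Patch 1 and never meets its boundary.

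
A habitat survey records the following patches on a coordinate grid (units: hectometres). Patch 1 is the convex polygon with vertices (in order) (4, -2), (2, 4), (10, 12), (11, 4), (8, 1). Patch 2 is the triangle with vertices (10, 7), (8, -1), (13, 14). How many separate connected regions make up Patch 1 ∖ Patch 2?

Patch 1 ∖ Patch 2 splits into 2 disjoint pieces (area 58.543, area 3.2727).

2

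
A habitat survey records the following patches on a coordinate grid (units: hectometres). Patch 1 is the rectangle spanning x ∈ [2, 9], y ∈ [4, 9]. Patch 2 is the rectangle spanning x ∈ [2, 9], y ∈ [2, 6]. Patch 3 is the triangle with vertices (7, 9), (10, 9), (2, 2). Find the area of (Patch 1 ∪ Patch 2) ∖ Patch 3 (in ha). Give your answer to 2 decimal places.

38.94

|Patch 1 ∪ Patch 2| = 49.
|(Patch 1 ∪ Patch 2) ∩ Patch 3| = 10.0625.
|(Patch 1 ∪ Patch 2) ∖ Patch 3| = 49 − 10.0625 = 38.94.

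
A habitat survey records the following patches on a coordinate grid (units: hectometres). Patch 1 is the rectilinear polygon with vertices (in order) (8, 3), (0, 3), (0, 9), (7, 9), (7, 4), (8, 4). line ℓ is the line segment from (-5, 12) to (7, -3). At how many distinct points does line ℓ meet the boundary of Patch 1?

2

The segment meets the boundary at (2.2,3), (0,5.75).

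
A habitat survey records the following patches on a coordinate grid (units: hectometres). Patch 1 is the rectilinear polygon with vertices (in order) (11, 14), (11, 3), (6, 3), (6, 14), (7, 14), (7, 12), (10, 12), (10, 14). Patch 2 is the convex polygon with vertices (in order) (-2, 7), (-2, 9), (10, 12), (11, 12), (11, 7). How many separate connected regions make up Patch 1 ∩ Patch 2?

Patch 1 ∩ Patch 2 is a single connected region.

1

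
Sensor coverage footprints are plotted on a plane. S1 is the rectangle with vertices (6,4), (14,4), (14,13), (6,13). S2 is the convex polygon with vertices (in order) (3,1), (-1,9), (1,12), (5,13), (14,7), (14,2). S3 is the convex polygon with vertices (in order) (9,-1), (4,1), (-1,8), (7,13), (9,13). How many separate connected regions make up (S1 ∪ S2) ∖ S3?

(S1 ∪ S2) ∖ S3 splits into 4 disjoint pieces (area 56.1364, area 2.2907, area 12.1644, area 0.3125).

4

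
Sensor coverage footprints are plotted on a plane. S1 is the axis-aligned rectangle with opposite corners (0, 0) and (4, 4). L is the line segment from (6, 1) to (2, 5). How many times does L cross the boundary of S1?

The segment meets the boundary at (3,4), (4,3).

2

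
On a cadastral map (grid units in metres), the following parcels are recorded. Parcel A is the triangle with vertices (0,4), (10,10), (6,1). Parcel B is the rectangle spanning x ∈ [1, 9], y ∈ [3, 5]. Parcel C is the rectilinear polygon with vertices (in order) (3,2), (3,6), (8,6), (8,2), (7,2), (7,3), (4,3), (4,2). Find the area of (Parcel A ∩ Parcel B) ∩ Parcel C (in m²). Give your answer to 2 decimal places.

8.67

The region (Parcel A ∩ Parcel B) ∩ Parcel C is the polygon with vertices (7.778,5), (6.889,3), (4,3), (3,3), (3,5).
By the shoelace formula its area is 8.67.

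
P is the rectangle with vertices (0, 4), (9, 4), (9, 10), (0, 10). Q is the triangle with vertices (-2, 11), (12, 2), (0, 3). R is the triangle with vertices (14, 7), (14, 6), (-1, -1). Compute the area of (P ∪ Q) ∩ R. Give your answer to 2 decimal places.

The region (P ∪ Q) ∩ R is the polygon with vertices (9,4), (8.889,4), (9.236,3.777), (6.424,2.465), (5.622,2.531), (9,4.333).
By the shoelace formula its area is 1.72.

1.72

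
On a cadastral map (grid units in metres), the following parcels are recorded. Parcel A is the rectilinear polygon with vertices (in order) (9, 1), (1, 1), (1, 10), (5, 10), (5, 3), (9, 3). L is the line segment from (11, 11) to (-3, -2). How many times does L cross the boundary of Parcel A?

2

The segment meets the boundary at (1,1.714), (5,5.429).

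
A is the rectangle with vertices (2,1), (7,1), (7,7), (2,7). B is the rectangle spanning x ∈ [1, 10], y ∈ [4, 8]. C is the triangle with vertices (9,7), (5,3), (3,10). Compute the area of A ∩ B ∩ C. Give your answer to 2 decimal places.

The intersection is the polygon with vertices (7,7), (7,5), (6,4), (4.714,4), (3.857,7).
By the shoelace formula its area is 7.64.

7.64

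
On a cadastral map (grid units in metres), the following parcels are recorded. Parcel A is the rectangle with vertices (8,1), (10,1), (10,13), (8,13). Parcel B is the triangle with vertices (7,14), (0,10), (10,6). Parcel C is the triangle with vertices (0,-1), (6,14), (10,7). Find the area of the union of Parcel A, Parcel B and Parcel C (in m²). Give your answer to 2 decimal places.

By inclusion–exclusion:
Individual areas: |Parcel A| = 24, |Parcel B| = 34, |Parcel C| = 51.
|Parcel A∩Parcel B| = 4.5333.
|Parcel A∩Parcel C| = 5.1.
|Parcel B∩Parcel C| = 20.8892.
|Parcel A∩Parcel B∩Parcel C| = 3.8821.
|Parcel A ∪ Parcel B ∪ Parcel C| = 109 − 30.5225 + 3.8821 = 82.36.

82.36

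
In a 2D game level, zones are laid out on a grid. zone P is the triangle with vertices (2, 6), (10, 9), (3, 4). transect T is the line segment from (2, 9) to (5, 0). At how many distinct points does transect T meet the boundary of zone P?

2

The segment meets the boundary at (3.538,4.385), (2.889,6.333).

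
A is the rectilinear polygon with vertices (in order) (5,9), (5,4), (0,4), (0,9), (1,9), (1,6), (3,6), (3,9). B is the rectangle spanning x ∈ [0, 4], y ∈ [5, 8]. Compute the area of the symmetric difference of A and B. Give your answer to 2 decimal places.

15.00

|A| = 19, |B| = 12, |A∩B| = 8.
|A △ B| = |A| + |B| − 2·|A∩B| = 19 + 12 − 16 = 15.00.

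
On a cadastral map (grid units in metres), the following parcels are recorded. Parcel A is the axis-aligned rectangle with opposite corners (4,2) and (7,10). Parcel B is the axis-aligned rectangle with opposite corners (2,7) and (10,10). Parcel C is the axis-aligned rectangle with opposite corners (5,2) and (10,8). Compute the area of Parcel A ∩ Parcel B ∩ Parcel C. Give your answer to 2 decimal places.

The intersection is the polygon with vertices (5,7), (5,8), (7,8), (7,7).
By the shoelace formula its area is 2.00.

2.00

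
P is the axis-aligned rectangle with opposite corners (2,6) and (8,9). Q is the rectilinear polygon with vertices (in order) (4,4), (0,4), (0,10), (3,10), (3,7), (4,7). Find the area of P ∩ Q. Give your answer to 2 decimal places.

4.00

The intersection is the polygon with vertices (2,6), (2,9), (3,9), (3,7), (4,7), (4,6).
By the shoelace formula its area is 4.00.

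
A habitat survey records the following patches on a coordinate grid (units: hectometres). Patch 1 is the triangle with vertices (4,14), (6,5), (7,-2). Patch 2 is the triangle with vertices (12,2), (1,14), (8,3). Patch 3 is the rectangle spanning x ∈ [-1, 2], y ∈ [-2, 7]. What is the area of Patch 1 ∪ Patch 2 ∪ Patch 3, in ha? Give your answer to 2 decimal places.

By inclusion–exclusion:
Individual areas: |Patch 1| = 2.5, |Patch 2| = 18.5, |Patch 3| = 27.
|Patch 1∩Patch 2| = 0.532.
|Patch 1∩Patch 3| = 0.
|Patch 2∩Patch 3| = 0.
|Patch 1∩Patch 2∩Patch 3| = 0.
|Patch 1 ∪ Patch 2 ∪ Patch 3| = 48 − 0.532 + 0 = 47.47.

47.47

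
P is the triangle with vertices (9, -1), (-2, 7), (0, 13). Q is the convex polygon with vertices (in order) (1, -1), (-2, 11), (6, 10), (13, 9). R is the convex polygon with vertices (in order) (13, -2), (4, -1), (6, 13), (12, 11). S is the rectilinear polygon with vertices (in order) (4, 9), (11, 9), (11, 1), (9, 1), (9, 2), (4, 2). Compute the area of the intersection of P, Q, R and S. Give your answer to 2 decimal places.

2.74

The intersection is the polygon with vertices (4.728,2.107), (4.471,2.294), (4.909,5.364), (6.209,3.341).
By the shoelace formula its area is 2.74.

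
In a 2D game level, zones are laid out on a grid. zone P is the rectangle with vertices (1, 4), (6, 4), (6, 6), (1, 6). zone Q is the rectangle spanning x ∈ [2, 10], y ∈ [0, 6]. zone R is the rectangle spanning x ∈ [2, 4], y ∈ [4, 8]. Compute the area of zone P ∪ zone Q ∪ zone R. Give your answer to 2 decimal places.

By inclusion–exclusion:
Individual areas: |zone P| = 10, |zone Q| = 48, |zone R| = 8.
|zone P∩zone Q|: x∈[2,6], y∈[4,6] → 4·2 = 8.
|zone P∩zone R|: x∈[2,4], y∈[4,6] → 2·2 = 4.
|zone Q∩zone R|: x∈[2,4], y∈[4,6] → 2·2 = 4.
|zone P∩zone Q∩zone R| = 4.
|zone P ∪ zone Q ∪ zone R| = 66 − 16 + 4 = 54.00.

54.00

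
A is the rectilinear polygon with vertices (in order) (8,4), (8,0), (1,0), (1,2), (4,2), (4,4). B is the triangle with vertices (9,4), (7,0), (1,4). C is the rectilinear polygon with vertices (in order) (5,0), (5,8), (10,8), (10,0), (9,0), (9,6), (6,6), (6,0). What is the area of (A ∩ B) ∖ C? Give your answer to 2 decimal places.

9.00

|A ∩ B| = 12.
|(A ∩ B) ∩ C| = 3.
|(A ∩ B) ∖ C| = 12 − 3 = 9.00.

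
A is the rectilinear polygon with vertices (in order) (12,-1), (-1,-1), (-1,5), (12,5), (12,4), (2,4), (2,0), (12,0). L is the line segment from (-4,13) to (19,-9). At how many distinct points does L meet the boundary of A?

4

The segment meets the boundary at (9.591,0), (10.636,-1), (5.409,4), (4.364,5).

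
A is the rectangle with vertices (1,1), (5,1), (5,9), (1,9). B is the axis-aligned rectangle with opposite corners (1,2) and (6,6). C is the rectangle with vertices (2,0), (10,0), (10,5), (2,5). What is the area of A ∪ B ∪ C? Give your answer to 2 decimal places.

61.00

By inclusion–exclusion:
Individual areas: |A| = 32, |B| = 20, |C| = 40.
|A∩B|: x∈[1,5], y∈[2,6] → 4·4 = 16.
|A∩C|: x∈[2,5], y∈[1,5] → 3·4 = 12.
|B∩C|: x∈[2,6], y∈[2,5] → 4·3 = 12.
|A∩B∩C| = 9.
|A ∪ B ∪ C| = 92 − 40 + 9 = 61.00.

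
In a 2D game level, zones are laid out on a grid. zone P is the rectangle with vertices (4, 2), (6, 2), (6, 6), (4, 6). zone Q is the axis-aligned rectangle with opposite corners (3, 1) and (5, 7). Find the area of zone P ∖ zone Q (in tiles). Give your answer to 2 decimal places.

4.00

|zone P∩zone Q|: x∈[4,5], y∈[2,6] → 1·4 = 4.
|zone P| = 8.
|zone P ∖ zone Q| = |zone P| − |zone P∩zone Q| = 8 − 4 = 4.00.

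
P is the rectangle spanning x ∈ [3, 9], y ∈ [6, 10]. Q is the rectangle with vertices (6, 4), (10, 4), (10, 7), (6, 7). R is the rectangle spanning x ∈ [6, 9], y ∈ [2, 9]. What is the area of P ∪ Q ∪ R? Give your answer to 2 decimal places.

39.00

By inclusion–exclusion:
Individual areas: |P| = 24, |Q| = 12, |R| = 21.
|P∩Q|: x∈[6,9], y∈[6,7] → 3·1 = 3.
|P∩R|: x∈[6,9], y∈[6,9] → 3·3 = 9.
|Q∩R|: x∈[6,9], y∈[4,7] → 3·3 = 9.
|P∩Q∩R| = 3.
|P ∪ Q ∪ R| = 57 − 21 + 3 = 39.00.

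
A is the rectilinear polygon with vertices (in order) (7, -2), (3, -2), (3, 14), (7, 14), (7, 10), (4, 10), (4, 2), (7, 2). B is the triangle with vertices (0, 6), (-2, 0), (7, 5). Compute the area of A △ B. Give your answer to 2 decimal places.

|A| = 40, |B| = 22, |A∩B| = 2.4444.
|A △ B| = |A| + |B| − 2·|A∩B| = 40 + 22 − 4.8889 = 57.11.

57.11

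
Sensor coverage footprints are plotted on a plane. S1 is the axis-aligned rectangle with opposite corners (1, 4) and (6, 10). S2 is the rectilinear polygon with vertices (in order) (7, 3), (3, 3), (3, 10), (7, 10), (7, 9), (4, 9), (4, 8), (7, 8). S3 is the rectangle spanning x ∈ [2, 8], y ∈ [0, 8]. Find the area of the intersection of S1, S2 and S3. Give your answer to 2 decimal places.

12.00

The intersection is the polygon with vertices (3,4), (3,8), (4,8), (6,8), (6,4).
By the shoelace formula its area is 12.00.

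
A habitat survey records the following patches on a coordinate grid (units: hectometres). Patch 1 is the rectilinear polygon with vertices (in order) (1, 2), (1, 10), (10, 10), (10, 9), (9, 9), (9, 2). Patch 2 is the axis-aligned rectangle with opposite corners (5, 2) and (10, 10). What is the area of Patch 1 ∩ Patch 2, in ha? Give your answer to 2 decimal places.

The intersection is the polygon with vertices (10,10), (10,9), (9,9), (9,2), (5,2), (5,10).
By the shoelace formula its area is 33.00.

33.00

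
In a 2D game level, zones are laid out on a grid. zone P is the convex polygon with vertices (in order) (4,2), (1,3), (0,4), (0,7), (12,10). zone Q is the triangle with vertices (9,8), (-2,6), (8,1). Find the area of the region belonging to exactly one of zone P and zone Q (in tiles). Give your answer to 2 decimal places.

|zone P| = 43, |zone Q| = 37.5, |zone P∩zone Q| = 25.7197.
|zone P △ zone Q| = |zone P| + |zone Q| − 2·|zone P∩zone Q| = 43 + 37.5 − 51.4394 = 29.06.

29.06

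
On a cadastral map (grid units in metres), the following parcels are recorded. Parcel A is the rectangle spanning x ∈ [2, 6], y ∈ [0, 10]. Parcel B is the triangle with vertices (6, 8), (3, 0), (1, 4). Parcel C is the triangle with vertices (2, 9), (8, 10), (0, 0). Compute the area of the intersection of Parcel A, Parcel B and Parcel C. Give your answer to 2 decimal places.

The intersection is the polygon with vertices (6,8), (5.647,7.059), (2,2.5), (2,4.8).
By the shoelace formula its area is 5.51.

5.51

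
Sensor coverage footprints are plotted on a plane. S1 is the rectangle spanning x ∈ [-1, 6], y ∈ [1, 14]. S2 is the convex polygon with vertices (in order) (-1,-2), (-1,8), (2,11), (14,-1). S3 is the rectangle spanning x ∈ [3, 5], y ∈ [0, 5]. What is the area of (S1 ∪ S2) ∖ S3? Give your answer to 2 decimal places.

134.50

|S1 ∪ S2| = 144.5.
|(S1 ∪ S2) ∩ S3| = 10.
|(S1 ∪ S2) ∖ S3| = 144.5 − 10 = 134.50.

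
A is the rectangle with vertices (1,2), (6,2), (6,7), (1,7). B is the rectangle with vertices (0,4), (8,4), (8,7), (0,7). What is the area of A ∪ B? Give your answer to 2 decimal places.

34.00

By inclusion–exclusion:
Individual areas: |A| = 25, |B| = 24.
|A∩B|: x∈[1,6], y∈[4,7] → 5·3 = 15.
|A ∪ B| = 49 − 15 = 34.00.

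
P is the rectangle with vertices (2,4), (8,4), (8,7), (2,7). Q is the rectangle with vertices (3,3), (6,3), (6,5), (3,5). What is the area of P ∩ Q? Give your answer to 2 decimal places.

3.00

|P∩Q|: x∈[3,6], y∈[4,5] → 3·1 = 3.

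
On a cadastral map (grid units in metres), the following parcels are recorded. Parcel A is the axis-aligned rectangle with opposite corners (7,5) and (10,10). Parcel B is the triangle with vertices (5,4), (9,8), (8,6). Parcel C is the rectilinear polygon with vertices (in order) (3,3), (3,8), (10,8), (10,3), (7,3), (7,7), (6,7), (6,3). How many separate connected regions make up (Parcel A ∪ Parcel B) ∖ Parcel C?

2

(Parcel A ∪ Parcel B) ∖ Parcel C splits into 2 disjoint pieces (area 6, area 0.5).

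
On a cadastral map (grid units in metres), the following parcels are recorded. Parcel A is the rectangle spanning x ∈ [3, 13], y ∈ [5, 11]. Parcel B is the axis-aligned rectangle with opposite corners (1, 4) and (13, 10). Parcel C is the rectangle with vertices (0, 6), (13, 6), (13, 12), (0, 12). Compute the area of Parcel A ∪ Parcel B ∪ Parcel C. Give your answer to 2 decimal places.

102.00

By inclusion–exclusion:
Individual areas: |Parcel A| = 60, |Parcel B| = 72, |Parcel C| = 78.
|Parcel A∩Parcel B|: x∈[3,13], y∈[5,10] → 10·5 = 50.
|Parcel A∩Parcel C|: x∈[3,13], y∈[6,11] → 10·5 = 50.
|Parcel B∩Parcel C|: x∈[1,13], y∈[6,10] → 12·4 = 48.
|Parcel A∩Parcel B∩Parcel C| = 40.
|Parcel A ∪ Parcel B ∪ Parcel C| = 210 − 148 + 40 = 102.00.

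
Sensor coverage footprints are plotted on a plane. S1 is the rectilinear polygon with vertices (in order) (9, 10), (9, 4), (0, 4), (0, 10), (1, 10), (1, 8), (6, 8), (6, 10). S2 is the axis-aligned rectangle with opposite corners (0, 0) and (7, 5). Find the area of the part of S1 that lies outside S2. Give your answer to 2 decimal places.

37.00

|S1| = 44, |S1∩S2| = 7.
|S1 ∖ S2| = |S1| − |S1∩S2| = 44 − 7 = 37.00.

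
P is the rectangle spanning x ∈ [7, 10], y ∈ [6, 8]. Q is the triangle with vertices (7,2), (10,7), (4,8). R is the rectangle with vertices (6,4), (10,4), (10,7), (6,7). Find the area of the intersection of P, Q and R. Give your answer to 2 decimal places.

2.70

The intersection is the polygon with vertices (7,7), (10,7), (9.4,6), (7,6).
By the shoelace formula its area is 2.70.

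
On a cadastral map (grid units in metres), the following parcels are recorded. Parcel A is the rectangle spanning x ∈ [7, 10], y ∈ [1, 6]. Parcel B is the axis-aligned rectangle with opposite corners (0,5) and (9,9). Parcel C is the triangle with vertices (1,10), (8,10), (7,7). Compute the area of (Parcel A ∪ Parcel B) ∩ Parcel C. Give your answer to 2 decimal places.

The region (Parcel A ∪ Parcel B) ∩ Parcel C is the polygon with vertices (7.667,9), (7,7), (3,9).
By the shoelace formula its area is 4.67.

4.67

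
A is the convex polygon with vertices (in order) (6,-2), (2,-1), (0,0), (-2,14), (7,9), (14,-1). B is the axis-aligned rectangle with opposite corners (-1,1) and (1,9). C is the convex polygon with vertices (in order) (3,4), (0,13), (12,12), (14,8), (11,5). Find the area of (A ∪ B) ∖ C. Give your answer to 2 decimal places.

|A ∪ B| = 139.0714.
|(A ∪ B) ∩ C| = 40.6309.
|(A ∪ B) ∖ C| = 139.0714 − 40.6309 = 98.44.

98.44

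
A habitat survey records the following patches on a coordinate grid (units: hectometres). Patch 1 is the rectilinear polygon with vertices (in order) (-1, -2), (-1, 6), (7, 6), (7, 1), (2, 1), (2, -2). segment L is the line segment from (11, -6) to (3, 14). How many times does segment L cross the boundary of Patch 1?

2

The segment meets the boundary at (6.2,6), (7,4).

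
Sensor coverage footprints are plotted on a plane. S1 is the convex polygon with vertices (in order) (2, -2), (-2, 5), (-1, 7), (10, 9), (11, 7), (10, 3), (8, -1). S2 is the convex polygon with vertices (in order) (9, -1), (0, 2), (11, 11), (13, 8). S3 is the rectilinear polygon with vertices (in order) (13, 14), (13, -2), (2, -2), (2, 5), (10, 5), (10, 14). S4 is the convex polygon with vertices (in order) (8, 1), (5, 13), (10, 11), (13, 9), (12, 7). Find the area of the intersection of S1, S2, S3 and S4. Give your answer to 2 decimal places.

9.80

The intersection is the polygon with vertices (10.4,4.6), (8,1), (7,5), (10,5), (10,9), (11,7).
By the shoelace formula its area is 9.80.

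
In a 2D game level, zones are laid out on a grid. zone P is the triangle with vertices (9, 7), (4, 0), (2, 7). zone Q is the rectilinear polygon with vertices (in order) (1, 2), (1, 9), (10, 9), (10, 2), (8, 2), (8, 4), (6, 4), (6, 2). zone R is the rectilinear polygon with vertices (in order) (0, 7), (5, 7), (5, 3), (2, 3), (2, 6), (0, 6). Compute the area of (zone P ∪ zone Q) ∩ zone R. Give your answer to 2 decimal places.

13.00

The region (zone P ∪ zone Q) ∩ zone R is the polygon with vertices (1,7), (5,7), (5,3), (2,3), (2,6), (1,6).
By the shoelace formula its area is 13.00.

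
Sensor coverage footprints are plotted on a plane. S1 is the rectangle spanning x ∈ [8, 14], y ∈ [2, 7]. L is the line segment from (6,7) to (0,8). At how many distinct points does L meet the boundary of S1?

0

The segment lies entirely outside S1 and never meets its boundary.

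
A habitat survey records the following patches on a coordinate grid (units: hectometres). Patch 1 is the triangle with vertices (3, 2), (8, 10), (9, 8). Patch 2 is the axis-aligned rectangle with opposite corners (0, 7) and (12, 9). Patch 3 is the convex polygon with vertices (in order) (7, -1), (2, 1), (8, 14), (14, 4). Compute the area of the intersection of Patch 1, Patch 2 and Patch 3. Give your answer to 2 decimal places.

3.75

The intersection is the polygon with vertices (8.5,9), (9,8), (8,7), (6.125,7), (7.375,9).
By the shoelace formula its area is 3.75.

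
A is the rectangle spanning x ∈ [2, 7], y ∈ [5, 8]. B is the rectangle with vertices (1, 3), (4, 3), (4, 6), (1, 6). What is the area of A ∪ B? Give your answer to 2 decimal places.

22.00

By inclusion–exclusion:
Individual areas: |A| = 15, |B| = 9.
|A∩B|: x∈[2,4], y∈[5,6] → 2·1 = 2.
|A ∪ B| = 24 − 2 = 22.00.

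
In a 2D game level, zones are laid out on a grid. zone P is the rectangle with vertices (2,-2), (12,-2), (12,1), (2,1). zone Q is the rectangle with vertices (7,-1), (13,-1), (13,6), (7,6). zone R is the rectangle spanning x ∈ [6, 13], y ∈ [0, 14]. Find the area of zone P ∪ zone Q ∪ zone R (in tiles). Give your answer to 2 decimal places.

By inclusion–exclusion:
Individual areas: |zone P| = 30, |zone Q| = 42, |zone R| = 98.
|zone P∩zone Q|: x∈[7,12], y∈[-1,1] → 5·2 = 10.
|zone P∩zone R|: x∈[6,12], y∈[0,1] → 6·1 = 6.
|zone Q∩zone R|: x∈[7,13], y∈[0,6] → 6·6 = 36.
|zone P∩zone Q∩zone R| = 5.
|zone P ∪ zone Q ∪ zone R| = 170 − 52 + 5 = 123.00.

123.00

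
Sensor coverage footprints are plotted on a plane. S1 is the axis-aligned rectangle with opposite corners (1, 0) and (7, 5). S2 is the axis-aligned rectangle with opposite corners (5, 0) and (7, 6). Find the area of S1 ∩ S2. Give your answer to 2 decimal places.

|S1∩S2|: x∈[5,7], y∈[0,5] → 2·5 = 10.

10.00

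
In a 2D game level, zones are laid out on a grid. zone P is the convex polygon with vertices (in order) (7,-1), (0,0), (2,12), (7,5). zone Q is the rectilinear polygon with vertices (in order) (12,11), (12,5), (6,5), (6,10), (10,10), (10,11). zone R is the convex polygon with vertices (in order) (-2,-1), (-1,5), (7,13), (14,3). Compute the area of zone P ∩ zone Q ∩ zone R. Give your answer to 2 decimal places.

0.70

The intersection is the polygon with vertices (6,5), (6,6.4), (7,5).
By the shoelace formula its area is 0.70.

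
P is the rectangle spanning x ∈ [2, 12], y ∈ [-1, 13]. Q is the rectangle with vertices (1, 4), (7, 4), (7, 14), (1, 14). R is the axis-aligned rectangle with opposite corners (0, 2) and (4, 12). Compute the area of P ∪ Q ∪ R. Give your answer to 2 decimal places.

167.00

By inclusion–exclusion:
Individual areas: |P| = 140, |Q| = 60, |R| = 40.
|P∩Q|: x∈[2,7], y∈[4,13] → 5·9 = 45.
|P∩R|: x∈[2,4], y∈[2,12] → 2·10 = 20.
|Q∩R|: x∈[1,4], y∈[4,12] → 3·8 = 24.
|P∩Q∩R| = 16.
|P ∪ Q ∪ R| = 240 − 89 + 16 = 167.00.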